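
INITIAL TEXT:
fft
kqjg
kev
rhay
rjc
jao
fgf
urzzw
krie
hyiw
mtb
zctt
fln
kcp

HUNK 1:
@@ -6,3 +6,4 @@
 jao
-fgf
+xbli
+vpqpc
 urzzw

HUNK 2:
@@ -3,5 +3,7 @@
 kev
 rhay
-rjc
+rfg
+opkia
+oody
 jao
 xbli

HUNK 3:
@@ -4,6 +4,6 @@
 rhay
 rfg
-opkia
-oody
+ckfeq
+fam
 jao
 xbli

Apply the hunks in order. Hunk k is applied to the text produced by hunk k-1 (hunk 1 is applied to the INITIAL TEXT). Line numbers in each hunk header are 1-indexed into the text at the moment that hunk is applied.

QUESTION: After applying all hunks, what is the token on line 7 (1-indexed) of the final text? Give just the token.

Answer: fam

Derivation:
Hunk 1: at line 6 remove [fgf] add [xbli,vpqpc] -> 15 lines: fft kqjg kev rhay rjc jao xbli vpqpc urzzw krie hyiw mtb zctt fln kcp
Hunk 2: at line 3 remove [rjc] add [rfg,opkia,oody] -> 17 lines: fft kqjg kev rhay rfg opkia oody jao xbli vpqpc urzzw krie hyiw mtb zctt fln kcp
Hunk 3: at line 4 remove [opkia,oody] add [ckfeq,fam] -> 17 lines: fft kqjg kev rhay rfg ckfeq fam jao xbli vpqpc urzzw krie hyiw mtb zctt fln kcp
Final line 7: fam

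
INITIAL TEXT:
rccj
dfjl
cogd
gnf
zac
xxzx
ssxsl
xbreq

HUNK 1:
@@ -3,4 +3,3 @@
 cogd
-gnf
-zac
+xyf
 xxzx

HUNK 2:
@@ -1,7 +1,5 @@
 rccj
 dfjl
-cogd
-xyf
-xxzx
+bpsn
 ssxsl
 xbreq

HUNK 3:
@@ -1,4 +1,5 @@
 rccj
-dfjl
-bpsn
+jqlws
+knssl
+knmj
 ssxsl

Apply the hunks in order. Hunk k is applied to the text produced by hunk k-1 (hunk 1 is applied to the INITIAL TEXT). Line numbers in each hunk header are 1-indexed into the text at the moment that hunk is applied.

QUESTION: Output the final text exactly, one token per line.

Answer: rccj
jqlws
knssl
knmj
ssxsl
xbreq

Derivation:
Hunk 1: at line 3 remove [gnf,zac] add [xyf] -> 7 lines: rccj dfjl cogd xyf xxzx ssxsl xbreq
Hunk 2: at line 1 remove [cogd,xyf,xxzx] add [bpsn] -> 5 lines: rccj dfjl bpsn ssxsl xbreq
Hunk 3: at line 1 remove [dfjl,bpsn] add [jqlws,knssl,knmj] -> 6 lines: rccj jqlws knssl knmj ssxsl xbreq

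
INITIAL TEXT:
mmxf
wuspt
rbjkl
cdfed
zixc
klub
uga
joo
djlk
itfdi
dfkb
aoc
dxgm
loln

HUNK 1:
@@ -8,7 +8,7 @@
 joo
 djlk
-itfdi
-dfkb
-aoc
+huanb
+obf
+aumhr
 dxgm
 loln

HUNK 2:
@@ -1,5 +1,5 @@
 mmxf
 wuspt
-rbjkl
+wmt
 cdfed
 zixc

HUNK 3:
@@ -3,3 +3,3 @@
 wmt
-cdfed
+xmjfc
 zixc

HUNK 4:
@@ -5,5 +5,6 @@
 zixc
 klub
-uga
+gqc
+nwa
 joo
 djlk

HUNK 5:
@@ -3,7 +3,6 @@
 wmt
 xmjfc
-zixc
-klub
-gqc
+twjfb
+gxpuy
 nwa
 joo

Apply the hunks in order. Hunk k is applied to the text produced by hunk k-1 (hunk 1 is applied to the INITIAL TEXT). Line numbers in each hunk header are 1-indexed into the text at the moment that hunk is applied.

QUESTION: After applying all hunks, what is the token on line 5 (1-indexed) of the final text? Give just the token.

Hunk 1: at line 8 remove [itfdi,dfkb,aoc] add [huanb,obf,aumhr] -> 14 lines: mmxf wuspt rbjkl cdfed zixc klub uga joo djlk huanb obf aumhr dxgm loln
Hunk 2: at line 1 remove [rbjkl] add [wmt] -> 14 lines: mmxf wuspt wmt cdfed zixc klub uga joo djlk huanb obf aumhr dxgm loln
Hunk 3: at line 3 remove [cdfed] add [xmjfc] -> 14 lines: mmxf wuspt wmt xmjfc zixc klub uga joo djlk huanb obf aumhr dxgm loln
Hunk 4: at line 5 remove [uga] add [gqc,nwa] -> 15 lines: mmxf wuspt wmt xmjfc zixc klub gqc nwa joo djlk huanb obf aumhr dxgm loln
Hunk 5: at line 3 remove [zixc,klub,gqc] add [twjfb,gxpuy] -> 14 lines: mmxf wuspt wmt xmjfc twjfb gxpuy nwa joo djlk huanb obf aumhr dxgm loln
Final line 5: twjfb

Answer: twjfb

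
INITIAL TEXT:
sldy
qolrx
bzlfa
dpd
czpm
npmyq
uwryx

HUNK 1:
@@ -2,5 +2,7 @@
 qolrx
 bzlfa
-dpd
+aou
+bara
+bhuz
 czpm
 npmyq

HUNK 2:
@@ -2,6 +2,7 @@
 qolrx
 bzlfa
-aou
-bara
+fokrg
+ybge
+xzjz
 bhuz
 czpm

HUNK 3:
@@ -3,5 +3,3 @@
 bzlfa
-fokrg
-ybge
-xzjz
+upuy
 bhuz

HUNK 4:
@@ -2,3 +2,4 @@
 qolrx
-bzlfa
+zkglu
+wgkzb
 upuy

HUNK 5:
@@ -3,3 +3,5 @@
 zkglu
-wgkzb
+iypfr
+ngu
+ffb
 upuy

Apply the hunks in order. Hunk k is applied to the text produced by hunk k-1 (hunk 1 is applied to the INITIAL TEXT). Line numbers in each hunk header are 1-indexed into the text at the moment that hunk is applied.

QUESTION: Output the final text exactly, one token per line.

Answer: sldy
qolrx
zkglu
iypfr
ngu
ffb
upuy
bhuz
czpm
npmyq
uwryx

Derivation:
Hunk 1: at line 2 remove [dpd] add [aou,bara,bhuz] -> 9 lines: sldy qolrx bzlfa aou bara bhuz czpm npmyq uwryx
Hunk 2: at line 2 remove [aou,bara] add [fokrg,ybge,xzjz] -> 10 lines: sldy qolrx bzlfa fokrg ybge xzjz bhuz czpm npmyq uwryx
Hunk 3: at line 3 remove [fokrg,ybge,xzjz] add [upuy] -> 8 lines: sldy qolrx bzlfa upuy bhuz czpm npmyq uwryx
Hunk 4: at line 2 remove [bzlfa] add [zkglu,wgkzb] -> 9 lines: sldy qolrx zkglu wgkzb upuy bhuz czpm npmyq uwryx
Hunk 5: at line 3 remove [wgkzb] add [iypfr,ngu,ffb] -> 11 lines: sldy qolrx zkglu iypfr ngu ffb upuy bhuz czpm npmyq uwryx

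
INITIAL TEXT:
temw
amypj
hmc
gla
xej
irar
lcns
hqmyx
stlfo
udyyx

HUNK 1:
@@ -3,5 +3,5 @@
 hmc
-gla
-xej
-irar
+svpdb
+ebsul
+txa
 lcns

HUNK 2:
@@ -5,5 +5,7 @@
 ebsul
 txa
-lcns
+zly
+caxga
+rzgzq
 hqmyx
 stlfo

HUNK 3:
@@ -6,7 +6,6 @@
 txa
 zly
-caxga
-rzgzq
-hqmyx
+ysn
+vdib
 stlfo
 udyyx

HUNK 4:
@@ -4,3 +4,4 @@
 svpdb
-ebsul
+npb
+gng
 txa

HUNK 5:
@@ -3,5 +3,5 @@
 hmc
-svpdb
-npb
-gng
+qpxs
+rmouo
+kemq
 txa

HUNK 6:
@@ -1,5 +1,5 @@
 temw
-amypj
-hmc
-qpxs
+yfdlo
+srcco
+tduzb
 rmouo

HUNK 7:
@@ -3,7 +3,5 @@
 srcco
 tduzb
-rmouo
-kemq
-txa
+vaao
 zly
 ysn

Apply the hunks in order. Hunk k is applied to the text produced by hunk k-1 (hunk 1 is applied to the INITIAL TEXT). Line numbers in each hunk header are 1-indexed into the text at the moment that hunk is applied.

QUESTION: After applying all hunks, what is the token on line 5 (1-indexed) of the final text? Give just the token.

Answer: vaao

Derivation:
Hunk 1: at line 3 remove [gla,xej,irar] add [svpdb,ebsul,txa] -> 10 lines: temw amypj hmc svpdb ebsul txa lcns hqmyx stlfo udyyx
Hunk 2: at line 5 remove [lcns] add [zly,caxga,rzgzq] -> 12 lines: temw amypj hmc svpdb ebsul txa zly caxga rzgzq hqmyx stlfo udyyx
Hunk 3: at line 6 remove [caxga,rzgzq,hqmyx] add [ysn,vdib] -> 11 lines: temw amypj hmc svpdb ebsul txa zly ysn vdib stlfo udyyx
Hunk 4: at line 4 remove [ebsul] add [npb,gng] -> 12 lines: temw amypj hmc svpdb npb gng txa zly ysn vdib stlfo udyyx
Hunk 5: at line 3 remove [svpdb,npb,gng] add [qpxs,rmouo,kemq] -> 12 lines: temw amypj hmc qpxs rmouo kemq txa zly ysn vdib stlfo udyyx
Hunk 6: at line 1 remove [amypj,hmc,qpxs] add [yfdlo,srcco,tduzb] -> 12 lines: temw yfdlo srcco tduzb rmouo kemq txa zly ysn vdib stlfo udyyx
Hunk 7: at line 3 remove [rmouo,kemq,txa] add [vaao] -> 10 lines: temw yfdlo srcco tduzb vaao zly ysn vdib stlfo udyyx
Final line 5: vaao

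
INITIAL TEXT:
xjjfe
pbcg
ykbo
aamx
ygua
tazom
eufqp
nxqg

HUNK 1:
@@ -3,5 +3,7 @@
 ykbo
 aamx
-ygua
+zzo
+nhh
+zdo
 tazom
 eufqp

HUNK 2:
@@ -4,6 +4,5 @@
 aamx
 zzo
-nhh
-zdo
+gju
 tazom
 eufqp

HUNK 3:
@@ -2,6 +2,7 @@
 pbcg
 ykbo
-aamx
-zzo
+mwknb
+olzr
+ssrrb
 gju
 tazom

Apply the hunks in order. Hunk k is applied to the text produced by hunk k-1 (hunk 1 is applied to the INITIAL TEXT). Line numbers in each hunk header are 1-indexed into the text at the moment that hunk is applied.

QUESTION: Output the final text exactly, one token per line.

Hunk 1: at line 3 remove [ygua] add [zzo,nhh,zdo] -> 10 lines: xjjfe pbcg ykbo aamx zzo nhh zdo tazom eufqp nxqg
Hunk 2: at line 4 remove [nhh,zdo] add [gju] -> 9 lines: xjjfe pbcg ykbo aamx zzo gju tazom eufqp nxqg
Hunk 3: at line 2 remove [aamx,zzo] add [mwknb,olzr,ssrrb] -> 10 lines: xjjfe pbcg ykbo mwknb olzr ssrrb gju tazom eufqp nxqg

Answer: xjjfe
pbcg
ykbo
mwknb
olzr
ssrrb
gju
tazom
eufqp
nxqg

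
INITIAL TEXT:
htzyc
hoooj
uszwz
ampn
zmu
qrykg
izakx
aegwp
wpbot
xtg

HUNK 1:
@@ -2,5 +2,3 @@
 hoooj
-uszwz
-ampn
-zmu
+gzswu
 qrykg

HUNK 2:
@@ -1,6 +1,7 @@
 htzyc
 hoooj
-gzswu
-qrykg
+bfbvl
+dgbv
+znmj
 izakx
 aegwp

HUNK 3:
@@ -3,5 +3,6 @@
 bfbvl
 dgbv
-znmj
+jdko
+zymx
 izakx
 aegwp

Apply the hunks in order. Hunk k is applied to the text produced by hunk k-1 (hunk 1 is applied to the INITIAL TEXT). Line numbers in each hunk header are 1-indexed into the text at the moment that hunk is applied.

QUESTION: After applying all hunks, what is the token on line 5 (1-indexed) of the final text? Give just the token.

Hunk 1: at line 2 remove [uszwz,ampn,zmu] add [gzswu] -> 8 lines: htzyc hoooj gzswu qrykg izakx aegwp wpbot xtg
Hunk 2: at line 1 remove [gzswu,qrykg] add [bfbvl,dgbv,znmj] -> 9 lines: htzyc hoooj bfbvl dgbv znmj izakx aegwp wpbot xtg
Hunk 3: at line 3 remove [znmj] add [jdko,zymx] -> 10 lines: htzyc hoooj bfbvl dgbv jdko zymx izakx aegwp wpbot xtg
Final line 5: jdko

Answer: jdko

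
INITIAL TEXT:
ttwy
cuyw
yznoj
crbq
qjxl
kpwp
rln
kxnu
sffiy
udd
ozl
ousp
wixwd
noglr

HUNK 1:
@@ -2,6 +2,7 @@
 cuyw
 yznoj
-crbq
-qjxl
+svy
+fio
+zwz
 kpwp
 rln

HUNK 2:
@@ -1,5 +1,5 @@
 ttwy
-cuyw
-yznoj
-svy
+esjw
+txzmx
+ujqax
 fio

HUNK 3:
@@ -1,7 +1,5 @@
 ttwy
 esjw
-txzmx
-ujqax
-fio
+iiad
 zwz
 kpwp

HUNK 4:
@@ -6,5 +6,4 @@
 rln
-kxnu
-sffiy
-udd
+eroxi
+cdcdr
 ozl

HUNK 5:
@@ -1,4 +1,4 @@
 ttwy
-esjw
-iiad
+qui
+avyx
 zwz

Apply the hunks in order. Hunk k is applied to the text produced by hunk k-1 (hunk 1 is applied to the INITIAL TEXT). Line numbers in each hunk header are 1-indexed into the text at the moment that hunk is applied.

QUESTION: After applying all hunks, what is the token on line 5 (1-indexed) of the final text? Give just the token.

Hunk 1: at line 2 remove [crbq,qjxl] add [svy,fio,zwz] -> 15 lines: ttwy cuyw yznoj svy fio zwz kpwp rln kxnu sffiy udd ozl ousp wixwd noglr
Hunk 2: at line 1 remove [cuyw,yznoj,svy] add [esjw,txzmx,ujqax] -> 15 lines: ttwy esjw txzmx ujqax fio zwz kpwp rln kxnu sffiy udd ozl ousp wixwd noglr
Hunk 3: at line 1 remove [txzmx,ujqax,fio] add [iiad] -> 13 lines: ttwy esjw iiad zwz kpwp rln kxnu sffiy udd ozl ousp wixwd noglr
Hunk 4: at line 6 remove [kxnu,sffiy,udd] add [eroxi,cdcdr] -> 12 lines: ttwy esjw iiad zwz kpwp rln eroxi cdcdr ozl ousp wixwd noglr
Hunk 5: at line 1 remove [esjw,iiad] add [qui,avyx] -> 12 lines: ttwy qui avyx zwz kpwp rln eroxi cdcdr ozl ousp wixwd noglr
Final line 5: kpwp

Answer: kpwp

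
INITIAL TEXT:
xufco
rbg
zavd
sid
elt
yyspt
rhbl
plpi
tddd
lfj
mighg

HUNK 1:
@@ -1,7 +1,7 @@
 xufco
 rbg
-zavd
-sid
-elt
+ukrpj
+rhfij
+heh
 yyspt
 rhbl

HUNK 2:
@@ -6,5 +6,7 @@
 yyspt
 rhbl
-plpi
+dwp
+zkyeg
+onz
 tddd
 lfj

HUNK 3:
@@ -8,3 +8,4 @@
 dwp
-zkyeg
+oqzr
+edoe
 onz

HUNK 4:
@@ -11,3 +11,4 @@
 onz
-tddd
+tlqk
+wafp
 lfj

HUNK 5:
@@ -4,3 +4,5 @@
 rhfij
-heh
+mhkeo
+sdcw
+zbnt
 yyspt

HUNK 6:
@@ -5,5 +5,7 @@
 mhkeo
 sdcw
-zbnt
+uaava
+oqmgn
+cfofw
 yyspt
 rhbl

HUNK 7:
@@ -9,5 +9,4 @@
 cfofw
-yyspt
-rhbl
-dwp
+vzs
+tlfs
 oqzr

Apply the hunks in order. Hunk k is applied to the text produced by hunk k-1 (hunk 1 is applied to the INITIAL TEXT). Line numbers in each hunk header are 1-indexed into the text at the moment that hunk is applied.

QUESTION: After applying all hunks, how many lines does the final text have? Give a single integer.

Hunk 1: at line 1 remove [zavd,sid,elt] add [ukrpj,rhfij,heh] -> 11 lines: xufco rbg ukrpj rhfij heh yyspt rhbl plpi tddd lfj mighg
Hunk 2: at line 6 remove [plpi] add [dwp,zkyeg,onz] -> 13 lines: xufco rbg ukrpj rhfij heh yyspt rhbl dwp zkyeg onz tddd lfj mighg
Hunk 3: at line 8 remove [zkyeg] add [oqzr,edoe] -> 14 lines: xufco rbg ukrpj rhfij heh yyspt rhbl dwp oqzr edoe onz tddd lfj mighg
Hunk 4: at line 11 remove [tddd] add [tlqk,wafp] -> 15 lines: xufco rbg ukrpj rhfij heh yyspt rhbl dwp oqzr edoe onz tlqk wafp lfj mighg
Hunk 5: at line 4 remove [heh] add [mhkeo,sdcw,zbnt] -> 17 lines: xufco rbg ukrpj rhfij mhkeo sdcw zbnt yyspt rhbl dwp oqzr edoe onz tlqk wafp lfj mighg
Hunk 6: at line 5 remove [zbnt] add [uaava,oqmgn,cfofw] -> 19 lines: xufco rbg ukrpj rhfij mhkeo sdcw uaava oqmgn cfofw yyspt rhbl dwp oqzr edoe onz tlqk wafp lfj mighg
Hunk 7: at line 9 remove [yyspt,rhbl,dwp] add [vzs,tlfs] -> 18 lines: xufco rbg ukrpj rhfij mhkeo sdcw uaava oqmgn cfofw vzs tlfs oqzr edoe onz tlqk wafp lfj mighg
Final line count: 18

Answer: 18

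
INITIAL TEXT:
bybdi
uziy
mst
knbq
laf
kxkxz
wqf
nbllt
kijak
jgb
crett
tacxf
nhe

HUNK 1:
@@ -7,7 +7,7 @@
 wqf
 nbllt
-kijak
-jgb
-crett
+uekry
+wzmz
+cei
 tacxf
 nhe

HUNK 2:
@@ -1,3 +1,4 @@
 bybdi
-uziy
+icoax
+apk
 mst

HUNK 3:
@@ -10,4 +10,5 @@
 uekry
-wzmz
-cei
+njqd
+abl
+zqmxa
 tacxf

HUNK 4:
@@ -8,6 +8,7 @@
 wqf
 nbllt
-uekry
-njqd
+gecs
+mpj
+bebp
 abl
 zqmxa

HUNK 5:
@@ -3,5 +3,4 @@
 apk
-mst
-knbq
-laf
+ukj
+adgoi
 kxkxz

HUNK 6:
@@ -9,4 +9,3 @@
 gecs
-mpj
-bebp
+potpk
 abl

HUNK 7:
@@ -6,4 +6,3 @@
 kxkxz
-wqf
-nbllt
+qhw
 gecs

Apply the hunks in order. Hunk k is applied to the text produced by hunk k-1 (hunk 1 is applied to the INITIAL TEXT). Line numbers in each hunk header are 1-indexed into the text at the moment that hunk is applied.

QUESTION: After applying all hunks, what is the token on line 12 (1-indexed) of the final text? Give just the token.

Hunk 1: at line 7 remove [kijak,jgb,crett] add [uekry,wzmz,cei] -> 13 lines: bybdi uziy mst knbq laf kxkxz wqf nbllt uekry wzmz cei tacxf nhe
Hunk 2: at line 1 remove [uziy] add [icoax,apk] -> 14 lines: bybdi icoax apk mst knbq laf kxkxz wqf nbllt uekry wzmz cei tacxf nhe
Hunk 3: at line 10 remove [wzmz,cei] add [njqd,abl,zqmxa] -> 15 lines: bybdi icoax apk mst knbq laf kxkxz wqf nbllt uekry njqd abl zqmxa tacxf nhe
Hunk 4: at line 8 remove [uekry,njqd] add [gecs,mpj,bebp] -> 16 lines: bybdi icoax apk mst knbq laf kxkxz wqf nbllt gecs mpj bebp abl zqmxa tacxf nhe
Hunk 5: at line 3 remove [mst,knbq,laf] add [ukj,adgoi] -> 15 lines: bybdi icoax apk ukj adgoi kxkxz wqf nbllt gecs mpj bebp abl zqmxa tacxf nhe
Hunk 6: at line 9 remove [mpj,bebp] add [potpk] -> 14 lines: bybdi icoax apk ukj adgoi kxkxz wqf nbllt gecs potpk abl zqmxa tacxf nhe
Hunk 7: at line 6 remove [wqf,nbllt] add [qhw] -> 13 lines: bybdi icoax apk ukj adgoi kxkxz qhw gecs potpk abl zqmxa tacxf nhe
Final line 12: tacxf

Answer: tacxf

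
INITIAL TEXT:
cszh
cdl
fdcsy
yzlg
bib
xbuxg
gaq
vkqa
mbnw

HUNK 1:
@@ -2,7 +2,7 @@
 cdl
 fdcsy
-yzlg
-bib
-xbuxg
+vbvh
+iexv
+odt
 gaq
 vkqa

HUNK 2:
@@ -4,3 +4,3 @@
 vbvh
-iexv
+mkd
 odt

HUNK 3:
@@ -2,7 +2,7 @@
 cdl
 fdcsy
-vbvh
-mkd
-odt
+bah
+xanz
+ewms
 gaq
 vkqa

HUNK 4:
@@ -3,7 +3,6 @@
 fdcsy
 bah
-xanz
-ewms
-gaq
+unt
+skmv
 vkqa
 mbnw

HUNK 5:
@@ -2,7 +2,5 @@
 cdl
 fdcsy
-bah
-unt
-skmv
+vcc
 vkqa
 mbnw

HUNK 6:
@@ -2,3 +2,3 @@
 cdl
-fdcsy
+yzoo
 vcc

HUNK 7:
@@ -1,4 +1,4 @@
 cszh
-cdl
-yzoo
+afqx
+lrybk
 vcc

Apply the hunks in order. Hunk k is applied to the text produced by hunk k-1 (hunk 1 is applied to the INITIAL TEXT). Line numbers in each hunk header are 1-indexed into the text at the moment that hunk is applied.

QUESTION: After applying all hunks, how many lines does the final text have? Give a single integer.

Answer: 6

Derivation:
Hunk 1: at line 2 remove [yzlg,bib,xbuxg] add [vbvh,iexv,odt] -> 9 lines: cszh cdl fdcsy vbvh iexv odt gaq vkqa mbnw
Hunk 2: at line 4 remove [iexv] add [mkd] -> 9 lines: cszh cdl fdcsy vbvh mkd odt gaq vkqa mbnw
Hunk 3: at line 2 remove [vbvh,mkd,odt] add [bah,xanz,ewms] -> 9 lines: cszh cdl fdcsy bah xanz ewms gaq vkqa mbnw
Hunk 4: at line 3 remove [xanz,ewms,gaq] add [unt,skmv] -> 8 lines: cszh cdl fdcsy bah unt skmv vkqa mbnw
Hunk 5: at line 2 remove [bah,unt,skmv] add [vcc] -> 6 lines: cszh cdl fdcsy vcc vkqa mbnw
Hunk 6: at line 2 remove [fdcsy] add [yzoo] -> 6 lines: cszh cdl yzoo vcc vkqa mbnw
Hunk 7: at line 1 remove [cdl,yzoo] add [afqx,lrybk] -> 6 lines: cszh afqx lrybk vcc vkqa mbnw
Final line count: 6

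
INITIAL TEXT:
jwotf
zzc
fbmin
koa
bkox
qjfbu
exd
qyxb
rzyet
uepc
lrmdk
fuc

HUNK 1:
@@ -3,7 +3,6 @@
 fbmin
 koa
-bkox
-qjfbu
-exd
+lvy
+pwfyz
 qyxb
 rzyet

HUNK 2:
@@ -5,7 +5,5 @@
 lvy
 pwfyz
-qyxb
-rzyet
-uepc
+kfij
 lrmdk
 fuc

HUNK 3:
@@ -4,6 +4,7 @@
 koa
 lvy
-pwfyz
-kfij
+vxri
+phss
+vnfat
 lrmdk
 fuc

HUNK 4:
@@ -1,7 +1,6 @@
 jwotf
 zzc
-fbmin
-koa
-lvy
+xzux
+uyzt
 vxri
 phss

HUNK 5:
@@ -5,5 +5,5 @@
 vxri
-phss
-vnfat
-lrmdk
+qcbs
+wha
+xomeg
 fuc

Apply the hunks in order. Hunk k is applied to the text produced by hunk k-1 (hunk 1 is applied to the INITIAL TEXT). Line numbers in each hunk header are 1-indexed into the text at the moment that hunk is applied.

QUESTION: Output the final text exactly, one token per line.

Hunk 1: at line 3 remove [bkox,qjfbu,exd] add [lvy,pwfyz] -> 11 lines: jwotf zzc fbmin koa lvy pwfyz qyxb rzyet uepc lrmdk fuc
Hunk 2: at line 5 remove [qyxb,rzyet,uepc] add [kfij] -> 9 lines: jwotf zzc fbmin koa lvy pwfyz kfij lrmdk fuc
Hunk 3: at line 4 remove [pwfyz,kfij] add [vxri,phss,vnfat] -> 10 lines: jwotf zzc fbmin koa lvy vxri phss vnfat lrmdk fuc
Hunk 4: at line 1 remove [fbmin,koa,lvy] add [xzux,uyzt] -> 9 lines: jwotf zzc xzux uyzt vxri phss vnfat lrmdk fuc
Hunk 5: at line 5 remove [phss,vnfat,lrmdk] add [qcbs,wha,xomeg] -> 9 lines: jwotf zzc xzux uyzt vxri qcbs wha xomeg fuc

Answer: jwotf
zzc
xzux
uyzt
vxri
qcbs
wha
xomeg
fuc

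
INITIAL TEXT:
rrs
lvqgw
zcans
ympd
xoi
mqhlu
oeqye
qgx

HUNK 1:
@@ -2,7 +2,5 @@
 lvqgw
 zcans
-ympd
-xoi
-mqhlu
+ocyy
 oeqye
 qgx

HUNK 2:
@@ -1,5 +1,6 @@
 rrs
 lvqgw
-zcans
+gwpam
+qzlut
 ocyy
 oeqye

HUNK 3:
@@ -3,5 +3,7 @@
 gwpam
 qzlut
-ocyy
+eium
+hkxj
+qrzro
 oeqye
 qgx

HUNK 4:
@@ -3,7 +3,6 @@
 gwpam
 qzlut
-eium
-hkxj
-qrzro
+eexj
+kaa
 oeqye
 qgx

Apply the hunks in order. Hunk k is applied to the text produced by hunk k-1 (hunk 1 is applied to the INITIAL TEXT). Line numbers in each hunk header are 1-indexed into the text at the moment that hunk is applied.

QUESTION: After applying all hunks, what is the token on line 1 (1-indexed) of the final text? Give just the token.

Hunk 1: at line 2 remove [ympd,xoi,mqhlu] add [ocyy] -> 6 lines: rrs lvqgw zcans ocyy oeqye qgx
Hunk 2: at line 1 remove [zcans] add [gwpam,qzlut] -> 7 lines: rrs lvqgw gwpam qzlut ocyy oeqye qgx
Hunk 3: at line 3 remove [ocyy] add [eium,hkxj,qrzro] -> 9 lines: rrs lvqgw gwpam qzlut eium hkxj qrzro oeqye qgx
Hunk 4: at line 3 remove [eium,hkxj,qrzro] add [eexj,kaa] -> 8 lines: rrs lvqgw gwpam qzlut eexj kaa oeqye qgx
Final line 1: rrs

Answer: rrs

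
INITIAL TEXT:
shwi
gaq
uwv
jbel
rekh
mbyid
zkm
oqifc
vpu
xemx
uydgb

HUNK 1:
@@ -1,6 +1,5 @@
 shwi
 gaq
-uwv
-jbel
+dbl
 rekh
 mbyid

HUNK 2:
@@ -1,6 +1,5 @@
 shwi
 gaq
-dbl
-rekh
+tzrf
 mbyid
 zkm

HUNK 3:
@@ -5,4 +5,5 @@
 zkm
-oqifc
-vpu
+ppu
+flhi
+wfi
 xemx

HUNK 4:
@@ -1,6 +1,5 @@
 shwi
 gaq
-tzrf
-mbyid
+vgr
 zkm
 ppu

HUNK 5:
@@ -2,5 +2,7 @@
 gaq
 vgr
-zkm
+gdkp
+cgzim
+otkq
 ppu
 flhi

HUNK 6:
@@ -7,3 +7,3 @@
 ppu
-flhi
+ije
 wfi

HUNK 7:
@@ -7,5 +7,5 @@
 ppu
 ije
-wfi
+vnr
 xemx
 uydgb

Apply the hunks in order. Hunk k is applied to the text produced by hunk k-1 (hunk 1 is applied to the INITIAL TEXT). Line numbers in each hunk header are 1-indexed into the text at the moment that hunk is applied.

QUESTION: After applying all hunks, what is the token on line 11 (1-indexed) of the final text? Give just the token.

Hunk 1: at line 1 remove [uwv,jbel] add [dbl] -> 10 lines: shwi gaq dbl rekh mbyid zkm oqifc vpu xemx uydgb
Hunk 2: at line 1 remove [dbl,rekh] add [tzrf] -> 9 lines: shwi gaq tzrf mbyid zkm oqifc vpu xemx uydgb
Hunk 3: at line 5 remove [oqifc,vpu] add [ppu,flhi,wfi] -> 10 lines: shwi gaq tzrf mbyid zkm ppu flhi wfi xemx uydgb
Hunk 4: at line 1 remove [tzrf,mbyid] add [vgr] -> 9 lines: shwi gaq vgr zkm ppu flhi wfi xemx uydgb
Hunk 5: at line 2 remove [zkm] add [gdkp,cgzim,otkq] -> 11 lines: shwi gaq vgr gdkp cgzim otkq ppu flhi wfi xemx uydgb
Hunk 6: at line 7 remove [flhi] add [ije] -> 11 lines: shwi gaq vgr gdkp cgzim otkq ppu ije wfi xemx uydgb
Hunk 7: at line 7 remove [wfi] add [vnr] -> 11 lines: shwi gaq vgr gdkp cgzim otkq ppu ije vnr xemx uydgb
Final line 11: uydgb

Answer: uydgb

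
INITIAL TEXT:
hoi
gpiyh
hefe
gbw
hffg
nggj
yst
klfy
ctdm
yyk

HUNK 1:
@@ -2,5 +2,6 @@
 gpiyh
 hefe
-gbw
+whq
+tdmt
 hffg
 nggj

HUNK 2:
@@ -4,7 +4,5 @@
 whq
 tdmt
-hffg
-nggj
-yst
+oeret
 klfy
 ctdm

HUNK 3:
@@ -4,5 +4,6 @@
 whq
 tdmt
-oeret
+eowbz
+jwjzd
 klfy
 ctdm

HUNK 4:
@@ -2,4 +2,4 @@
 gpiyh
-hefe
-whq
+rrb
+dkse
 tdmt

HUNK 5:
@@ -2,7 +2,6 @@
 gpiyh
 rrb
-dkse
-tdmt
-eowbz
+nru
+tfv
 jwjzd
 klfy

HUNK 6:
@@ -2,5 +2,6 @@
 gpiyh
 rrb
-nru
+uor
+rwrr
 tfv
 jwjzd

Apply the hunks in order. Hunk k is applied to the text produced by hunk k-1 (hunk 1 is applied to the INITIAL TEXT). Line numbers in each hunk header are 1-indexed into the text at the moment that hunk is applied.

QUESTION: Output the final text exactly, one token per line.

Answer: hoi
gpiyh
rrb
uor
rwrr
tfv
jwjzd
klfy
ctdm
yyk

Derivation:
Hunk 1: at line 2 remove [gbw] add [whq,tdmt] -> 11 lines: hoi gpiyh hefe whq tdmt hffg nggj yst klfy ctdm yyk
Hunk 2: at line 4 remove [hffg,nggj,yst] add [oeret] -> 9 lines: hoi gpiyh hefe whq tdmt oeret klfy ctdm yyk
Hunk 3: at line 4 remove [oeret] add [eowbz,jwjzd] -> 10 lines: hoi gpiyh hefe whq tdmt eowbz jwjzd klfy ctdm yyk
Hunk 4: at line 2 remove [hefe,whq] add [rrb,dkse] -> 10 lines: hoi gpiyh rrb dkse tdmt eowbz jwjzd klfy ctdm yyk
Hunk 5: at line 2 remove [dkse,tdmt,eowbz] add [nru,tfv] -> 9 lines: hoi gpiyh rrb nru tfv jwjzd klfy ctdm yyk
Hunk 6: at line 2 remove [nru] add [uor,rwrr] -> 10 lines: hoi gpiyh rrb uor rwrr tfv jwjzd klfy ctdm yyk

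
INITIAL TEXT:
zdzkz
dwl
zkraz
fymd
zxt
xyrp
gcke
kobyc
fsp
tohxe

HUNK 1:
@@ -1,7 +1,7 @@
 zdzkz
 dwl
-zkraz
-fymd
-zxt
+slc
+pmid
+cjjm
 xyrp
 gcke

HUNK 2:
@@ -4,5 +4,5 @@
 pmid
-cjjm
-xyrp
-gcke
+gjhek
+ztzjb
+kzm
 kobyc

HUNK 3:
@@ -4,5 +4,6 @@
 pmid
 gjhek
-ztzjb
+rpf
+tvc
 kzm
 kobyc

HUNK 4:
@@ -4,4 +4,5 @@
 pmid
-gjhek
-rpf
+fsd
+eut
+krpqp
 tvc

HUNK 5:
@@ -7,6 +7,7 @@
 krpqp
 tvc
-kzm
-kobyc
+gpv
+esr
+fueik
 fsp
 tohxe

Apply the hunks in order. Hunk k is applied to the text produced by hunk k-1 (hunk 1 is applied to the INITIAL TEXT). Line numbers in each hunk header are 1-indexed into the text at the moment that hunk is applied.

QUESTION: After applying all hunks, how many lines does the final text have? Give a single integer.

Hunk 1: at line 1 remove [zkraz,fymd,zxt] add [slc,pmid,cjjm] -> 10 lines: zdzkz dwl slc pmid cjjm xyrp gcke kobyc fsp tohxe
Hunk 2: at line 4 remove [cjjm,xyrp,gcke] add [gjhek,ztzjb,kzm] -> 10 lines: zdzkz dwl slc pmid gjhek ztzjb kzm kobyc fsp tohxe
Hunk 3: at line 4 remove [ztzjb] add [rpf,tvc] -> 11 lines: zdzkz dwl slc pmid gjhek rpf tvc kzm kobyc fsp tohxe
Hunk 4: at line 4 remove [gjhek,rpf] add [fsd,eut,krpqp] -> 12 lines: zdzkz dwl slc pmid fsd eut krpqp tvc kzm kobyc fsp tohxe
Hunk 5: at line 7 remove [kzm,kobyc] add [gpv,esr,fueik] -> 13 lines: zdzkz dwl slc pmid fsd eut krpqp tvc gpv esr fueik fsp tohxe
Final line count: 13

Answer: 13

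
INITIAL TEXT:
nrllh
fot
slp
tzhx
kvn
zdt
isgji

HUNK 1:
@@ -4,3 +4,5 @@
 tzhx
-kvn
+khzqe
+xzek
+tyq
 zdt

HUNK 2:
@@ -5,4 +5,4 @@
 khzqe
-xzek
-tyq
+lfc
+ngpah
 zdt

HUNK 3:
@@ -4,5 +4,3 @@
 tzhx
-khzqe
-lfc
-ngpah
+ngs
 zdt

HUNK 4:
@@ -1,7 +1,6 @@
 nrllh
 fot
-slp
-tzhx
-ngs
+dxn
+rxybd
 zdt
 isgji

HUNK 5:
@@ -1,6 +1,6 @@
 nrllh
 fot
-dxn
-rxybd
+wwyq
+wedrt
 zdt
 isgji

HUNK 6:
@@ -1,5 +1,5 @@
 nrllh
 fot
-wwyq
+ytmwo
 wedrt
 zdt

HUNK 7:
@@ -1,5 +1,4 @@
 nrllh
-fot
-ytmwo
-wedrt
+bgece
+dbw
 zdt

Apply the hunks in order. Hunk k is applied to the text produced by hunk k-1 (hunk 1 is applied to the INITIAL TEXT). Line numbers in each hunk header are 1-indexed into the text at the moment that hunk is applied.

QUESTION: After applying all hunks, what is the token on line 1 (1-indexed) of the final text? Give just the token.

Answer: nrllh

Derivation:
Hunk 1: at line 4 remove [kvn] add [khzqe,xzek,tyq] -> 9 lines: nrllh fot slp tzhx khzqe xzek tyq zdt isgji
Hunk 2: at line 5 remove [xzek,tyq] add [lfc,ngpah] -> 9 lines: nrllh fot slp tzhx khzqe lfc ngpah zdt isgji
Hunk 3: at line 4 remove [khzqe,lfc,ngpah] add [ngs] -> 7 lines: nrllh fot slp tzhx ngs zdt isgji
Hunk 4: at line 1 remove [slp,tzhx,ngs] add [dxn,rxybd] -> 6 lines: nrllh fot dxn rxybd zdt isgji
Hunk 5: at line 1 remove [dxn,rxybd] add [wwyq,wedrt] -> 6 lines: nrllh fot wwyq wedrt zdt isgji
Hunk 6: at line 1 remove [wwyq] add [ytmwo] -> 6 lines: nrllh fot ytmwo wedrt zdt isgji
Hunk 7: at line 1 remove [fot,ytmwo,wedrt] add [bgece,dbw] -> 5 lines: nrllh bgece dbw zdt isgji
Final line 1: nrllh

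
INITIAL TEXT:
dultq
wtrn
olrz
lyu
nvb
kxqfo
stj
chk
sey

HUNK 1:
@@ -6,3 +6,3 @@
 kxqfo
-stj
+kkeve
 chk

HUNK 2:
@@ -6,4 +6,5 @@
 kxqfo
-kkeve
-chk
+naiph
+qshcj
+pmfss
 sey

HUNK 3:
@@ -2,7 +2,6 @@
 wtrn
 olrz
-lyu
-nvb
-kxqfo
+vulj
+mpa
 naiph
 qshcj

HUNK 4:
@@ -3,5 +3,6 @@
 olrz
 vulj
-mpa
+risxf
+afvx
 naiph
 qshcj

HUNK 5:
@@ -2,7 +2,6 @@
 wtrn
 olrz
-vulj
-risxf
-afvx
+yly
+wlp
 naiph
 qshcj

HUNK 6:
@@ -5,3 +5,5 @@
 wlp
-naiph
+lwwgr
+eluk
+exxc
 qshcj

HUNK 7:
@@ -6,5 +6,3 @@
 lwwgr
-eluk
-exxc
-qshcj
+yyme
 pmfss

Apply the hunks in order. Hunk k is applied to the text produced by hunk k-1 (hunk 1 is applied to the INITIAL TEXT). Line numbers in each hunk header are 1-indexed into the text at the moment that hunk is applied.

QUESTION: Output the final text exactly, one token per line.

Hunk 1: at line 6 remove [stj] add [kkeve] -> 9 lines: dultq wtrn olrz lyu nvb kxqfo kkeve chk sey
Hunk 2: at line 6 remove [kkeve,chk] add [naiph,qshcj,pmfss] -> 10 lines: dultq wtrn olrz lyu nvb kxqfo naiph qshcj pmfss sey
Hunk 3: at line 2 remove [lyu,nvb,kxqfo] add [vulj,mpa] -> 9 lines: dultq wtrn olrz vulj mpa naiph qshcj pmfss sey
Hunk 4: at line 3 remove [mpa] add [risxf,afvx] -> 10 lines: dultq wtrn olrz vulj risxf afvx naiph qshcj pmfss sey
Hunk 5: at line 2 remove [vulj,risxf,afvx] add [yly,wlp] -> 9 lines: dultq wtrn olrz yly wlp naiph qshcj pmfss sey
Hunk 6: at line 5 remove [naiph] add [lwwgr,eluk,exxc] -> 11 lines: dultq wtrn olrz yly wlp lwwgr eluk exxc qshcj pmfss sey
Hunk 7: at line 6 remove [eluk,exxc,qshcj] add [yyme] -> 9 lines: dultq wtrn olrz yly wlp lwwgr yyme pmfss sey

Answer: dultq
wtrn
olrz
yly
wlp
lwwgr
yyme
pmfss
sey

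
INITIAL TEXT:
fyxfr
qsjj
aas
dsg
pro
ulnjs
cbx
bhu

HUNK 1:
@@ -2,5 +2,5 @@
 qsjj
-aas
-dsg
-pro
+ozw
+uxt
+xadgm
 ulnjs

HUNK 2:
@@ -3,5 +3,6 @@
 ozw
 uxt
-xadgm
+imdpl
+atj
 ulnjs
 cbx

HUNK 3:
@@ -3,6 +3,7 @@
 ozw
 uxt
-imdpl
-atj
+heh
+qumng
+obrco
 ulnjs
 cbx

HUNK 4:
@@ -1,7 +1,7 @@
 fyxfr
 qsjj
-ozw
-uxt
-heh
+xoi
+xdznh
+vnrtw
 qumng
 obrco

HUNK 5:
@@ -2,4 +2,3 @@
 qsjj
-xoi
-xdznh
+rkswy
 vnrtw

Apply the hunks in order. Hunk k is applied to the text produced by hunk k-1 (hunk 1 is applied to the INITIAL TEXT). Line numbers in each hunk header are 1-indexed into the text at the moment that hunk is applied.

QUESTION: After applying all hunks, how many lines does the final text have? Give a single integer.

Answer: 9

Derivation:
Hunk 1: at line 2 remove [aas,dsg,pro] add [ozw,uxt,xadgm] -> 8 lines: fyxfr qsjj ozw uxt xadgm ulnjs cbx bhu
Hunk 2: at line 3 remove [xadgm] add [imdpl,atj] -> 9 lines: fyxfr qsjj ozw uxt imdpl atj ulnjs cbx bhu
Hunk 3: at line 3 remove [imdpl,atj] add [heh,qumng,obrco] -> 10 lines: fyxfr qsjj ozw uxt heh qumng obrco ulnjs cbx bhu
Hunk 4: at line 1 remove [ozw,uxt,heh] add [xoi,xdznh,vnrtw] -> 10 lines: fyxfr qsjj xoi xdznh vnrtw qumng obrco ulnjs cbx bhu
Hunk 5: at line 2 remove [xoi,xdznh] add [rkswy] -> 9 lines: fyxfr qsjj rkswy vnrtw qumng obrco ulnjs cbx bhu
Final line count: 9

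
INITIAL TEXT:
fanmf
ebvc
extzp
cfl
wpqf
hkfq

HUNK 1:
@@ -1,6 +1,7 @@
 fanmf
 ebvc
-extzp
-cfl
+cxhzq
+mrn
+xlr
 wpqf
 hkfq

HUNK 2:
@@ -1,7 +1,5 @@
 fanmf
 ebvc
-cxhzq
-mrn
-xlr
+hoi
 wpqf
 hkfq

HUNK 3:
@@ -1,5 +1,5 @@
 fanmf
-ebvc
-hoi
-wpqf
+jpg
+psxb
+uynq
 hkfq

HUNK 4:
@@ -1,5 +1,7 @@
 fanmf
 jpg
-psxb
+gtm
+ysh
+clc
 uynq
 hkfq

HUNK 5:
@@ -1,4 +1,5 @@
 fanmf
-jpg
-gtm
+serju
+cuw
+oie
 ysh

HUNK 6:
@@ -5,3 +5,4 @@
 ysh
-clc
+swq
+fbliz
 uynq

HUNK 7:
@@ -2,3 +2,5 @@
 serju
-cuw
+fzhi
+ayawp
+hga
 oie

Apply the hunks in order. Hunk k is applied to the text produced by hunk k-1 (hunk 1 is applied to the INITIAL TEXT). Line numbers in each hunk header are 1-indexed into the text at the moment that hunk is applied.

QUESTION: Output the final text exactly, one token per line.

Answer: fanmf
serju
fzhi
ayawp
hga
oie
ysh
swq
fbliz
uynq
hkfq

Derivation:
Hunk 1: at line 1 remove [extzp,cfl] add [cxhzq,mrn,xlr] -> 7 lines: fanmf ebvc cxhzq mrn xlr wpqf hkfq
Hunk 2: at line 1 remove [cxhzq,mrn,xlr] add [hoi] -> 5 lines: fanmf ebvc hoi wpqf hkfq
Hunk 3: at line 1 remove [ebvc,hoi,wpqf] add [jpg,psxb,uynq] -> 5 lines: fanmf jpg psxb uynq hkfq
Hunk 4: at line 1 remove [psxb] add [gtm,ysh,clc] -> 7 lines: fanmf jpg gtm ysh clc uynq hkfq
Hunk 5: at line 1 remove [jpg,gtm] add [serju,cuw,oie] -> 8 lines: fanmf serju cuw oie ysh clc uynq hkfq
Hunk 6: at line 5 remove [clc] add [swq,fbliz] -> 9 lines: fanmf serju cuw oie ysh swq fbliz uynq hkfq
Hunk 7: at line 2 remove [cuw] add [fzhi,ayawp,hga] -> 11 lines: fanmf serju fzhi ayawp hga oie ysh swq fbliz uynq hkfq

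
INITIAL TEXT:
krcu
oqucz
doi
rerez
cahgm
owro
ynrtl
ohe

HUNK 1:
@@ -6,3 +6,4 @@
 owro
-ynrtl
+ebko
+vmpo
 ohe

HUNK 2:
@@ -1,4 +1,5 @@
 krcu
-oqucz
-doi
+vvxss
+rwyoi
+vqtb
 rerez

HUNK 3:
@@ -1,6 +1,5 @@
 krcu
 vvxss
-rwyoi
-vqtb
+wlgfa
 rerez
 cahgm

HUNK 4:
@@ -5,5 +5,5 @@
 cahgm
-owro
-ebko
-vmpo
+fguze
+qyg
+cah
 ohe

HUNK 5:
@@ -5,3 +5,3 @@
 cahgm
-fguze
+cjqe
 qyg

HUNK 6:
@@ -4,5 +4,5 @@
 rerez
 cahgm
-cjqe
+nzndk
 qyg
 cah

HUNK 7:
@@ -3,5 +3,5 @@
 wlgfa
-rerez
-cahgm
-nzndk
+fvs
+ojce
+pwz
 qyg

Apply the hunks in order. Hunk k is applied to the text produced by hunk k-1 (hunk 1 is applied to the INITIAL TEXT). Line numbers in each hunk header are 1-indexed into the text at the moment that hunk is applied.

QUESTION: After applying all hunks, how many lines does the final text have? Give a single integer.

Answer: 9

Derivation:
Hunk 1: at line 6 remove [ynrtl] add [ebko,vmpo] -> 9 lines: krcu oqucz doi rerez cahgm owro ebko vmpo ohe
Hunk 2: at line 1 remove [oqucz,doi] add [vvxss,rwyoi,vqtb] -> 10 lines: krcu vvxss rwyoi vqtb rerez cahgm owro ebko vmpo ohe
Hunk 3: at line 1 remove [rwyoi,vqtb] add [wlgfa] -> 9 lines: krcu vvxss wlgfa rerez cahgm owro ebko vmpo ohe
Hunk 4: at line 5 remove [owro,ebko,vmpo] add [fguze,qyg,cah] -> 9 lines: krcu vvxss wlgfa rerez cahgm fguze qyg cah ohe
Hunk 5: at line 5 remove [fguze] add [cjqe] -> 9 lines: krcu vvxss wlgfa rerez cahgm cjqe qyg cah ohe
Hunk 6: at line 4 remove [cjqe] add [nzndk] -> 9 lines: krcu vvxss wlgfa rerez cahgm nzndk qyg cah ohe
Hunk 7: at line 3 remove [rerez,cahgm,nzndk] add [fvs,ojce,pwz] -> 9 lines: krcu vvxss wlgfa fvs ojce pwz qyg cah ohe
Final line count: 9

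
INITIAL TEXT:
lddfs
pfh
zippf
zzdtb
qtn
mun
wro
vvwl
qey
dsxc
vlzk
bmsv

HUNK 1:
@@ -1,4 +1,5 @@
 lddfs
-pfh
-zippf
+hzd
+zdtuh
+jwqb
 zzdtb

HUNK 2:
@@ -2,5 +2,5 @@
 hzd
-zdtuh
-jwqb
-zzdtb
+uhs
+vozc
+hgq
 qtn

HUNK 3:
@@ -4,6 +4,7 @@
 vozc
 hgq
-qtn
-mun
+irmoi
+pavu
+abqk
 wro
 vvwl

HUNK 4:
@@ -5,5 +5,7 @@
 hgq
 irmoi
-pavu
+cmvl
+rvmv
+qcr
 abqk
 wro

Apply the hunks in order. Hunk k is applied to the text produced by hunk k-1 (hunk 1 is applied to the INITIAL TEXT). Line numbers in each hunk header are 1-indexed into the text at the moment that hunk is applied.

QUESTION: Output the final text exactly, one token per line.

Answer: lddfs
hzd
uhs
vozc
hgq
irmoi
cmvl
rvmv
qcr
abqk
wro
vvwl
qey
dsxc
vlzk
bmsv

Derivation:
Hunk 1: at line 1 remove [pfh,zippf] add [hzd,zdtuh,jwqb] -> 13 lines: lddfs hzd zdtuh jwqb zzdtb qtn mun wro vvwl qey dsxc vlzk bmsv
Hunk 2: at line 2 remove [zdtuh,jwqb,zzdtb] add [uhs,vozc,hgq] -> 13 lines: lddfs hzd uhs vozc hgq qtn mun wro vvwl qey dsxc vlzk bmsv
Hunk 3: at line 4 remove [qtn,mun] add [irmoi,pavu,abqk] -> 14 lines: lddfs hzd uhs vozc hgq irmoi pavu abqk wro vvwl qey dsxc vlzk bmsv
Hunk 4: at line 5 remove [pavu] add [cmvl,rvmv,qcr] -> 16 lines: lddfs hzd uhs vozc hgq irmoi cmvl rvmv qcr abqk wro vvwl qey dsxc vlzk bmsv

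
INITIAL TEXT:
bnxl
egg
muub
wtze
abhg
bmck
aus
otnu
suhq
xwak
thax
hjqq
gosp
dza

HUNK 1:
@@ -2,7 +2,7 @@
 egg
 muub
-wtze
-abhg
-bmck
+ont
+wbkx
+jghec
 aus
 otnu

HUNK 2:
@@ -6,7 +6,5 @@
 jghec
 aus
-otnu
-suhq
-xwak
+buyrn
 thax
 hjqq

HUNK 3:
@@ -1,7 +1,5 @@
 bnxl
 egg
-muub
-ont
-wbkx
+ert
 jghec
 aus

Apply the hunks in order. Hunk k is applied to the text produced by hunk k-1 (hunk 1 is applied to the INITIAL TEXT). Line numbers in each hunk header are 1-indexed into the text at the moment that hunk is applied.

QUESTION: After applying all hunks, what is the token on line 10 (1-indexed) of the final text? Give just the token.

Answer: dza

Derivation:
Hunk 1: at line 2 remove [wtze,abhg,bmck] add [ont,wbkx,jghec] -> 14 lines: bnxl egg muub ont wbkx jghec aus otnu suhq xwak thax hjqq gosp dza
Hunk 2: at line 6 remove [otnu,suhq,xwak] add [buyrn] -> 12 lines: bnxl egg muub ont wbkx jghec aus buyrn thax hjqq gosp dza
Hunk 3: at line 1 remove [muub,ont,wbkx] add [ert] -> 10 lines: bnxl egg ert jghec aus buyrn thax hjqq gosp dza
Final line 10: dza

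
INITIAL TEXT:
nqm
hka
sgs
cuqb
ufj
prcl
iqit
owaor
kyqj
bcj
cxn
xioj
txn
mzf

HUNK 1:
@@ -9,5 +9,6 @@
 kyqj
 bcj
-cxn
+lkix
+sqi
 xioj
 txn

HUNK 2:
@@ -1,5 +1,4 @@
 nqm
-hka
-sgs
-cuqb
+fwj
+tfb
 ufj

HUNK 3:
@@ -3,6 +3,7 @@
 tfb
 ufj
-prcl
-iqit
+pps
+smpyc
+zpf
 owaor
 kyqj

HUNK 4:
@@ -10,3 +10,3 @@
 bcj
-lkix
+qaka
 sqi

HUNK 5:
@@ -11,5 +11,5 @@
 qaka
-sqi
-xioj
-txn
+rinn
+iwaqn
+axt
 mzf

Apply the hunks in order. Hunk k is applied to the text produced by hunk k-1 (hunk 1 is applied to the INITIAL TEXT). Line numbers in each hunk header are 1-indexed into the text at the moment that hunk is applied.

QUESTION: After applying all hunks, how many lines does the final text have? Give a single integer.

Answer: 15

Derivation:
Hunk 1: at line 9 remove [cxn] add [lkix,sqi] -> 15 lines: nqm hka sgs cuqb ufj prcl iqit owaor kyqj bcj lkix sqi xioj txn mzf
Hunk 2: at line 1 remove [hka,sgs,cuqb] add [fwj,tfb] -> 14 lines: nqm fwj tfb ufj prcl iqit owaor kyqj bcj lkix sqi xioj txn mzf
Hunk 3: at line 3 remove [prcl,iqit] add [pps,smpyc,zpf] -> 15 lines: nqm fwj tfb ufj pps smpyc zpf owaor kyqj bcj lkix sqi xioj txn mzf
Hunk 4: at line 10 remove [lkix] add [qaka] -> 15 lines: nqm fwj tfb ufj pps smpyc zpf owaor kyqj bcj qaka sqi xioj txn mzf
Hunk 5: at line 11 remove [sqi,xioj,txn] add [rinn,iwaqn,axt] -> 15 lines: nqm fwj tfb ufj pps smpyc zpf owaor kyqj bcj qaka rinn iwaqn axt mzf
Final line count: 15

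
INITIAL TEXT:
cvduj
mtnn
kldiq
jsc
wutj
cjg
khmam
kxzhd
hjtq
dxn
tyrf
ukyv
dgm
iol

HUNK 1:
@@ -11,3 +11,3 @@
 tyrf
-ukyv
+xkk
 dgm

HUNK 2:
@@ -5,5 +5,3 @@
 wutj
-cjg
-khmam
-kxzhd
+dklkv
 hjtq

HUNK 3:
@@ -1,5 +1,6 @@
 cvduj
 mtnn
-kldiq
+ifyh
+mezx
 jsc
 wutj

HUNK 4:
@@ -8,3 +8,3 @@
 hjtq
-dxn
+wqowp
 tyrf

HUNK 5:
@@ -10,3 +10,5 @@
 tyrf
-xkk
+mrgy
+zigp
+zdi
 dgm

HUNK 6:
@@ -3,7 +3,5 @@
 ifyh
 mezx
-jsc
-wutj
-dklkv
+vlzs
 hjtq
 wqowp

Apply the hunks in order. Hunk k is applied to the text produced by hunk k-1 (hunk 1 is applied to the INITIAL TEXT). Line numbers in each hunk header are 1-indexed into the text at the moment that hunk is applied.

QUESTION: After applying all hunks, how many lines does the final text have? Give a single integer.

Hunk 1: at line 11 remove [ukyv] add [xkk] -> 14 lines: cvduj mtnn kldiq jsc wutj cjg khmam kxzhd hjtq dxn tyrf xkk dgm iol
Hunk 2: at line 5 remove [cjg,khmam,kxzhd] add [dklkv] -> 12 lines: cvduj mtnn kldiq jsc wutj dklkv hjtq dxn tyrf xkk dgm iol
Hunk 3: at line 1 remove [kldiq] add [ifyh,mezx] -> 13 lines: cvduj mtnn ifyh mezx jsc wutj dklkv hjtq dxn tyrf xkk dgm iol
Hunk 4: at line 8 remove [dxn] add [wqowp] -> 13 lines: cvduj mtnn ifyh mezx jsc wutj dklkv hjtq wqowp tyrf xkk dgm iol
Hunk 5: at line 10 remove [xkk] add [mrgy,zigp,zdi] -> 15 lines: cvduj mtnn ifyh mezx jsc wutj dklkv hjtq wqowp tyrf mrgy zigp zdi dgm iol
Hunk 6: at line 3 remove [jsc,wutj,dklkv] add [vlzs] -> 13 lines: cvduj mtnn ifyh mezx vlzs hjtq wqowp tyrf mrgy zigp zdi dgm iol
Final line count: 13

Answer: 13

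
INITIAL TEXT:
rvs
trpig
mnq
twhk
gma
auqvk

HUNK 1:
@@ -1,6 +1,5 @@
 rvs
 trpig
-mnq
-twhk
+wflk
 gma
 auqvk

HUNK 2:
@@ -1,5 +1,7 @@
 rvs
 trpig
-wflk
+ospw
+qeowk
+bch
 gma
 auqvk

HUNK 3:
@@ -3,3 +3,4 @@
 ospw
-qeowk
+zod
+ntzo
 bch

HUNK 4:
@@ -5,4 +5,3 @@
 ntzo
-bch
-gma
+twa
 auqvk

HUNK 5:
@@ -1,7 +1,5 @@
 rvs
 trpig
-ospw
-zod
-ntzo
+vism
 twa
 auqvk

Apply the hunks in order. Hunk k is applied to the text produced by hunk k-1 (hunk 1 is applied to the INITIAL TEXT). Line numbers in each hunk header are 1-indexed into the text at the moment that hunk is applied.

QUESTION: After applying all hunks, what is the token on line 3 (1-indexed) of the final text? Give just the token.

Answer: vism

Derivation:
Hunk 1: at line 1 remove [mnq,twhk] add [wflk] -> 5 lines: rvs trpig wflk gma auqvk
Hunk 2: at line 1 remove [wflk] add [ospw,qeowk,bch] -> 7 lines: rvs trpig ospw qeowk bch gma auqvk
Hunk 3: at line 3 remove [qeowk] add [zod,ntzo] -> 8 lines: rvs trpig ospw zod ntzo bch gma auqvk
Hunk 4: at line 5 remove [bch,gma] add [twa] -> 7 lines: rvs trpig ospw zod ntzo twa auqvk
Hunk 5: at line 1 remove [ospw,zod,ntzo] add [vism] -> 5 lines: rvs trpig vism twa auqvk
Final line 3: vism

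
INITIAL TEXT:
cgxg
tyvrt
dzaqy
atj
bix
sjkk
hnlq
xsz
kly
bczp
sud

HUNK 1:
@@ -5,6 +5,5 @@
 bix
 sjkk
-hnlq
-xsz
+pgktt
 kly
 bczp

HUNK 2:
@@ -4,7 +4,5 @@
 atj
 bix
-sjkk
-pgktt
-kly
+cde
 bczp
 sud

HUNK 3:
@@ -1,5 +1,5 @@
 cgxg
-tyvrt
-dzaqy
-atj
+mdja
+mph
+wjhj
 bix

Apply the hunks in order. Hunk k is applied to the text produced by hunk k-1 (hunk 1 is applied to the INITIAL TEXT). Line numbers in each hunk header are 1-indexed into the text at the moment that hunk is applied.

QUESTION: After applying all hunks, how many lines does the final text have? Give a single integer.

Answer: 8

Derivation:
Hunk 1: at line 5 remove [hnlq,xsz] add [pgktt] -> 10 lines: cgxg tyvrt dzaqy atj bix sjkk pgktt kly bczp sud
Hunk 2: at line 4 remove [sjkk,pgktt,kly] add [cde] -> 8 lines: cgxg tyvrt dzaqy atj bix cde bczp sud
Hunk 3: at line 1 remove [tyvrt,dzaqy,atj] add [mdja,mph,wjhj] -> 8 lines: cgxg mdja mph wjhj bix cde bczp sud
Final line count: 8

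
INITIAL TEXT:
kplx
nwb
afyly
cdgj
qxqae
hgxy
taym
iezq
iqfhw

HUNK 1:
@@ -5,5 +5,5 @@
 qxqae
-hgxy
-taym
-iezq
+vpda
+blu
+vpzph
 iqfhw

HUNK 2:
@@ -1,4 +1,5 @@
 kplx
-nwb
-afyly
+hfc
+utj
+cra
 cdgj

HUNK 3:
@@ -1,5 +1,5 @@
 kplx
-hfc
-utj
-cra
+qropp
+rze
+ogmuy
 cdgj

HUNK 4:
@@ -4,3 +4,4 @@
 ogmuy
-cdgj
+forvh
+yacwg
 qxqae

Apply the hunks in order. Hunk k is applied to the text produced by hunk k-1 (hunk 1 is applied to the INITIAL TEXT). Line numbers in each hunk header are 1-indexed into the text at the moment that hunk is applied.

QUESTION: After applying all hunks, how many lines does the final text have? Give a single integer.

Answer: 11

Derivation:
Hunk 1: at line 5 remove [hgxy,taym,iezq] add [vpda,blu,vpzph] -> 9 lines: kplx nwb afyly cdgj qxqae vpda blu vpzph iqfhw
Hunk 2: at line 1 remove [nwb,afyly] add [hfc,utj,cra] -> 10 lines: kplx hfc utj cra cdgj qxqae vpda blu vpzph iqfhw
Hunk 3: at line 1 remove [hfc,utj,cra] add [qropp,rze,ogmuy] -> 10 lines: kplx qropp rze ogmuy cdgj qxqae vpda blu vpzph iqfhw
Hunk 4: at line 4 remove [cdgj] add [forvh,yacwg] -> 11 lines: kplx qropp rze ogmuy forvh yacwg qxqae vpda blu vpzph iqfhw
Final line count: 11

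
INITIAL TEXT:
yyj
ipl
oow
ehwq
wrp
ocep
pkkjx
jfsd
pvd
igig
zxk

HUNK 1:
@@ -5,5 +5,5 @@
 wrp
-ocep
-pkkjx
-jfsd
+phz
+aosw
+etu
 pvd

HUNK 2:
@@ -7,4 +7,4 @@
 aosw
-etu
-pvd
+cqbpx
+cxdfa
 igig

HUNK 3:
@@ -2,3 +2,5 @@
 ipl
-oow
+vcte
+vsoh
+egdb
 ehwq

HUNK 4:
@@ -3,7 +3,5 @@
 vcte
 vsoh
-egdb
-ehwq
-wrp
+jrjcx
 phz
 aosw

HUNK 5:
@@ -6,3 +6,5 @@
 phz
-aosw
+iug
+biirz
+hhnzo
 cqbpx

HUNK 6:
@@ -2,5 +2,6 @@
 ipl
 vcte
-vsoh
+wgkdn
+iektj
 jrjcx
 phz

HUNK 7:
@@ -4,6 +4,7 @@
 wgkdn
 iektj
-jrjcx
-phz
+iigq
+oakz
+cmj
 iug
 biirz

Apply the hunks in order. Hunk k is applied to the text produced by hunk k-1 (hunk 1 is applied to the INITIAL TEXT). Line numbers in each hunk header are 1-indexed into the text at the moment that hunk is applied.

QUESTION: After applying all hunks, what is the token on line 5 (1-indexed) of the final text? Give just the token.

Hunk 1: at line 5 remove [ocep,pkkjx,jfsd] add [phz,aosw,etu] -> 11 lines: yyj ipl oow ehwq wrp phz aosw etu pvd igig zxk
Hunk 2: at line 7 remove [etu,pvd] add [cqbpx,cxdfa] -> 11 lines: yyj ipl oow ehwq wrp phz aosw cqbpx cxdfa igig zxk
Hunk 3: at line 2 remove [oow] add [vcte,vsoh,egdb] -> 13 lines: yyj ipl vcte vsoh egdb ehwq wrp phz aosw cqbpx cxdfa igig zxk
Hunk 4: at line 3 remove [egdb,ehwq,wrp] add [jrjcx] -> 11 lines: yyj ipl vcte vsoh jrjcx phz aosw cqbpx cxdfa igig zxk
Hunk 5: at line 6 remove [aosw] add [iug,biirz,hhnzo] -> 13 lines: yyj ipl vcte vsoh jrjcx phz iug biirz hhnzo cqbpx cxdfa igig zxk
Hunk 6: at line 2 remove [vsoh] add [wgkdn,iektj] -> 14 lines: yyj ipl vcte wgkdn iektj jrjcx phz iug biirz hhnzo cqbpx cxdfa igig zxk
Hunk 7: at line 4 remove [jrjcx,phz] add [iigq,oakz,cmj] -> 15 lines: yyj ipl vcte wgkdn iektj iigq oakz cmj iug biirz hhnzo cqbpx cxdfa igig zxk
Final line 5: iektj

Answer: iektj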